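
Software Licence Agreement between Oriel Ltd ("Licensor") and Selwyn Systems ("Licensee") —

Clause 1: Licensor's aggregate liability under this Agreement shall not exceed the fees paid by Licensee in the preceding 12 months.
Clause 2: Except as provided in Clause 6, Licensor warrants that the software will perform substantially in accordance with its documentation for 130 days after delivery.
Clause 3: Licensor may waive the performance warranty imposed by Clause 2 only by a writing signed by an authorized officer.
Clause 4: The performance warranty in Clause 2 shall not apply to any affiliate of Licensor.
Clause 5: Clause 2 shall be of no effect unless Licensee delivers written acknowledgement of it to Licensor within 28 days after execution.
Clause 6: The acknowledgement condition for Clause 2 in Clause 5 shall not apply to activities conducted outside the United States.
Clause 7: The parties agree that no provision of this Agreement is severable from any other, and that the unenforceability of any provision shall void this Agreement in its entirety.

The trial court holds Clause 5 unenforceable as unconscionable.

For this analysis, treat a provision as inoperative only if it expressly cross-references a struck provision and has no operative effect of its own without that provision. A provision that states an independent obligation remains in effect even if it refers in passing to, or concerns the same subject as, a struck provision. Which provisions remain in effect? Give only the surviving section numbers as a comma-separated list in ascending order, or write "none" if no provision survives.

none

Clause 5 is struck. Clause 6 has no operative effect of its own apart from Clause 5 and is therefore inoperative. Clause 7 provides that the Agreement is not severable, so the invalidity of any one provision voids the entire Agreement. No provision of the Agreement survives.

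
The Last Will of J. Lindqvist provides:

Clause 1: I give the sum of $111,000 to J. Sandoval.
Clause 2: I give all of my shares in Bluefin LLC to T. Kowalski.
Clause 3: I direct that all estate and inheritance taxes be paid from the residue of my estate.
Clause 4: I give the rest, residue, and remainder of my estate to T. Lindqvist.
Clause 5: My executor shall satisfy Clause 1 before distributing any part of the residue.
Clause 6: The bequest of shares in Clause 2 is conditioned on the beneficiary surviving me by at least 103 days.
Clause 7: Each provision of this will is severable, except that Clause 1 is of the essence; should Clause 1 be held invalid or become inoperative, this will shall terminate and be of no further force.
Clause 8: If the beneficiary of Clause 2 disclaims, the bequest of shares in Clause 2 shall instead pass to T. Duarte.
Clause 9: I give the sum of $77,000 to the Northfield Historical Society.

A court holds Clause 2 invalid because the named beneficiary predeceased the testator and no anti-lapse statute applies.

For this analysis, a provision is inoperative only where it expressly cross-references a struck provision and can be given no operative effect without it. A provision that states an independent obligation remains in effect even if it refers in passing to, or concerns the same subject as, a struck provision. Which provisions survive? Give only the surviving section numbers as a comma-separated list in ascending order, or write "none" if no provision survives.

1, 3, 4, 5, 7, 9

Clause 2 is struck. Clause 6 has no operative effect of its own apart from Clause 2 and is therefore inoperative. Clause 8 has no operative effect of its own apart from Clause 2 and is therefore inoperative. Clause 7 makes Clause 1 an essential term, but Clause 1 is unaffected, so the severability proviso in Clause 7 preserves the remaining provisions. Clause 1, Clause 3, Clause 4, Clause 5, Clause 7, and Clause 9 remain in effect.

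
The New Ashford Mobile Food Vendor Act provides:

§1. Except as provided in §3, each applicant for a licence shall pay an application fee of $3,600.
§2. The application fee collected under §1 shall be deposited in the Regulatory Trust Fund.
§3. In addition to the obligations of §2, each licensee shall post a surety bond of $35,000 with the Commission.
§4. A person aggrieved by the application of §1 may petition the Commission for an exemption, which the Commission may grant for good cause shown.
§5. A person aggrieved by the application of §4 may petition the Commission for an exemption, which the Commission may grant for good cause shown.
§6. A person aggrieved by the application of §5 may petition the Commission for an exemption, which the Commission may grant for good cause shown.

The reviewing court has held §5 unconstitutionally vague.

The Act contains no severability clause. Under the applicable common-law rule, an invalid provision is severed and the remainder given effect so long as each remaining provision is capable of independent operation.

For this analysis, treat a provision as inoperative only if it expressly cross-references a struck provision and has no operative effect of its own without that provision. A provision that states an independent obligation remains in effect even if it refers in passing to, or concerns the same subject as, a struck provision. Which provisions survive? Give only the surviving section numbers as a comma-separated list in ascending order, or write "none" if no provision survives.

§5 is struck. §6 operates only by reference to §5, so it falls with §5. With no severability clause, the stated default rule severs what cannot stand and enforces each remaining provision that can operate on its own. §1, §2, §3, and §4 remain in effect.

1, 2, 3, 4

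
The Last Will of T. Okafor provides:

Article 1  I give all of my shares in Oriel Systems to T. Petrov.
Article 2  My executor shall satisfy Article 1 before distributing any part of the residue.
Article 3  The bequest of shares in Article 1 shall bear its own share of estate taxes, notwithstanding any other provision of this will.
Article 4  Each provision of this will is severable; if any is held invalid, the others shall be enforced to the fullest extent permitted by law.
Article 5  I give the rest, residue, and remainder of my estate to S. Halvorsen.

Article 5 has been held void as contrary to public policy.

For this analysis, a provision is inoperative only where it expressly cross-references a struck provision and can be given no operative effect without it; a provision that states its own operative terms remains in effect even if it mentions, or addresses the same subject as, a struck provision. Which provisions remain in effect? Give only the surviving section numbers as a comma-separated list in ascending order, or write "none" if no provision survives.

Article 5 is struck. No other provision's operative terms depend on Article 5. Article 4 is a severability clause and preserves every provision that can still be given independent effect. The provisions still in force are Article 1, Article 2, Article 3, and Article 4.

1, 2, 3, 4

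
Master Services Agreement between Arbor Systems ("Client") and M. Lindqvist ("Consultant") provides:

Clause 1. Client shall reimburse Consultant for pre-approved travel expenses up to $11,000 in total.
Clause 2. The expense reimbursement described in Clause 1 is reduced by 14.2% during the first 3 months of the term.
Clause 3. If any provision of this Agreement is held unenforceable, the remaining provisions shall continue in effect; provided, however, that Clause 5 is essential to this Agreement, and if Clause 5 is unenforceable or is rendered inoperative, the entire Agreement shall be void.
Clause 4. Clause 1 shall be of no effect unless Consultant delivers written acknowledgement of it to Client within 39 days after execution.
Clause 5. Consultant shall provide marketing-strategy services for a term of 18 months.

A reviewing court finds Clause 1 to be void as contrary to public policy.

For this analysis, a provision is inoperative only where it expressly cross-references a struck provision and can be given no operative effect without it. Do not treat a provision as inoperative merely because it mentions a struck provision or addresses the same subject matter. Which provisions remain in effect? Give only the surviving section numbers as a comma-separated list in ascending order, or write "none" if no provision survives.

3, 5

Clause 1 is struck. Clause 2 does nothing except set the introductory reduction to the expense reimbursement by reference to Clause 1; with Clause 1 gone it has no independent effect and is inoperative. Clause 4 operates only by reference to Clause 1, so it falls with Clause 1. Clause 3 makes Clause 5 an essential term, but Clause 5 is unaffected, so the severability proviso in Clause 3 preserves the remaining provisions. Clause 3 and Clause 5 remain in effect.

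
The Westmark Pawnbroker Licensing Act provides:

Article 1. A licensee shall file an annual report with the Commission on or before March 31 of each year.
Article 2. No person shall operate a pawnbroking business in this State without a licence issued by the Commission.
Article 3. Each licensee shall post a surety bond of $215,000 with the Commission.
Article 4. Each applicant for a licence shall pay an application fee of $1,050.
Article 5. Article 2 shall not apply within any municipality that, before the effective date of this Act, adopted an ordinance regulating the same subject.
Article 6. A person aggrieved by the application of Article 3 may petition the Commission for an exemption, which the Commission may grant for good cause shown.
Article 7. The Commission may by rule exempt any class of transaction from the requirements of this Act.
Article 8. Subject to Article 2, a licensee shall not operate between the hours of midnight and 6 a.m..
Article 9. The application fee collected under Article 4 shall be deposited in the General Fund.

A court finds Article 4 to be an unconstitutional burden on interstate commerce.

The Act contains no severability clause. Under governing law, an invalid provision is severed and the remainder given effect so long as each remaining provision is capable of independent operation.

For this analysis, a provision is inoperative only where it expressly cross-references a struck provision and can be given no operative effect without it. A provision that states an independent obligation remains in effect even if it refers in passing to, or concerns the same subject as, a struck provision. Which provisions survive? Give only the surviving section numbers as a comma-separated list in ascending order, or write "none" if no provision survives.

Article 4 is struck. Article 9 operates only by reference to Article 4, so it falls with Article 4. With no severability clause, the stated default rule severs what cannot stand and enforces each remaining provision that can operate on its own. Article 1, Article 2, Article 3, Article 5, Article 6, Article 7, and Article 8 remain in effect.

1, 2, 3, 5, 6, 7, 8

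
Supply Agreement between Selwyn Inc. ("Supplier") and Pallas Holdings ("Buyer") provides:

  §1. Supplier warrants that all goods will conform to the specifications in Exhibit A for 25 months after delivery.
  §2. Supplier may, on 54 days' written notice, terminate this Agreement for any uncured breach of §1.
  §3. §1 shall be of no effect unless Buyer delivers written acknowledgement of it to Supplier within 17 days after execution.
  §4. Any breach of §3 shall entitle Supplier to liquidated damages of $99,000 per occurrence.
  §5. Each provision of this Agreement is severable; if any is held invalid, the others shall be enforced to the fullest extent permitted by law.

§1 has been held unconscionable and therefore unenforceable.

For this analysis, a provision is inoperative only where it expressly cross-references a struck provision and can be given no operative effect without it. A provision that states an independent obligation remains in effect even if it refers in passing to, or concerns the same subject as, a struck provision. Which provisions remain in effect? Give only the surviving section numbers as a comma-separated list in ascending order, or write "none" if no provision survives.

§1 is struck. §2 merely fixes the termination right for breach of §1; with §1 gone it has nothing to operate on and falls away. §3 merely fixes the acknowledgement condition for §1; with §1 gone it has nothing to operate on and falls away. §4 does nothing except set the liquidated-damages amount by reference to §3; with §3 gone it has no independent effect and is inoperative. §5 is a severability clause and preserves every provision that can still be given independent effect. Only §5 remains in effect.

5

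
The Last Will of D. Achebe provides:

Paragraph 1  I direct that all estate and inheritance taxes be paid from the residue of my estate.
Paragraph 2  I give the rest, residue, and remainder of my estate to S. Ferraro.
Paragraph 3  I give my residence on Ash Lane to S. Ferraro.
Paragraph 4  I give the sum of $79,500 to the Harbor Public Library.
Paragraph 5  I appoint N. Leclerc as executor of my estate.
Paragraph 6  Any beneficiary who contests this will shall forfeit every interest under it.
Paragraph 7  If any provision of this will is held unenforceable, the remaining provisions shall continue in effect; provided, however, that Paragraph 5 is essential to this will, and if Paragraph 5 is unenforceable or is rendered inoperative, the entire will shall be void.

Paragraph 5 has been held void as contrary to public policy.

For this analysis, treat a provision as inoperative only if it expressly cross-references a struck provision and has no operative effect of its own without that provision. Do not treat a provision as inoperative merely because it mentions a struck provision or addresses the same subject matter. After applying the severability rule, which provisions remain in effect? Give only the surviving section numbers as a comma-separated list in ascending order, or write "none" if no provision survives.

none

Paragraph 5 is struck. No other provision's operative terms depend on Paragraph 5. Paragraph 7 makes Paragraph 5 an essential term, and Paragraph 5 is the provision held invalid; under Paragraph 7, the entire will is therefore void. No provision of the will survives.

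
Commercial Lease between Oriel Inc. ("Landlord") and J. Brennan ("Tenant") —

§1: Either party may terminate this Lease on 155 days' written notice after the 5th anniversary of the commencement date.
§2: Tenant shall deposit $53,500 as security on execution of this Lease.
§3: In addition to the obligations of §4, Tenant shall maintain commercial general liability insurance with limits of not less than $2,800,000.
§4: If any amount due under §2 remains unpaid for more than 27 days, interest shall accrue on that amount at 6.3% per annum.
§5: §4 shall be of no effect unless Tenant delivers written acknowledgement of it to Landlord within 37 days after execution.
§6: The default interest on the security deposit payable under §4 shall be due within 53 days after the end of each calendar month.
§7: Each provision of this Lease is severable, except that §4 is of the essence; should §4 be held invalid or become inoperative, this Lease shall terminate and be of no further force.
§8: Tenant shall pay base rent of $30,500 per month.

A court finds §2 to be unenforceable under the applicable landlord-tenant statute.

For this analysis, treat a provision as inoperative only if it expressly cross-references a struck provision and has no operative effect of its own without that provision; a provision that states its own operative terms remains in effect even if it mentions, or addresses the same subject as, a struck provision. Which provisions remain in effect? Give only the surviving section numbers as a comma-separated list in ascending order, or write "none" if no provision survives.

none

§2 is struck. §4 operates only by reference to §2, so it falls with §2. §5 operates only by reference to §4, so it falls with §4. §6 does nothing except set the payment deadline for the default interest on the security deposit by reference to §4; with §4 gone it has no independent effect and is inoperative. §7 makes §4 an essential term, and §4 has been rendered inoperative by the cascade; under §7, the entire Lease is therefore void. No provision of the Lease survives.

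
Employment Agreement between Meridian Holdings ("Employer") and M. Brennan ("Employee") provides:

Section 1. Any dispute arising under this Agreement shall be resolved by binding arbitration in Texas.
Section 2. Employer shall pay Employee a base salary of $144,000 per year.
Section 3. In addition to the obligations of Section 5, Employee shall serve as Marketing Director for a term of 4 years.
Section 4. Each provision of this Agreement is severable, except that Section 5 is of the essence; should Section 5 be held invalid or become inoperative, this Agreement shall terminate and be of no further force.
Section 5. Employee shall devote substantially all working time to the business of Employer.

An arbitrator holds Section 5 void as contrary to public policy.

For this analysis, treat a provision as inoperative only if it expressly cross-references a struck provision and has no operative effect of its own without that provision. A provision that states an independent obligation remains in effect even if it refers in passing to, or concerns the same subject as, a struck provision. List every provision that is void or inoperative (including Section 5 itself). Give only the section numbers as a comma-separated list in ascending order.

Section 5 is struck. No other provision's operative terms depend on Section 5. Section 4 makes Section 5 an essential term, and Section 5 is the provision held invalid; under Section 4, the entire Agreement is therefore void. No provision of the Agreement survives.

1, 2, 3, 4, 5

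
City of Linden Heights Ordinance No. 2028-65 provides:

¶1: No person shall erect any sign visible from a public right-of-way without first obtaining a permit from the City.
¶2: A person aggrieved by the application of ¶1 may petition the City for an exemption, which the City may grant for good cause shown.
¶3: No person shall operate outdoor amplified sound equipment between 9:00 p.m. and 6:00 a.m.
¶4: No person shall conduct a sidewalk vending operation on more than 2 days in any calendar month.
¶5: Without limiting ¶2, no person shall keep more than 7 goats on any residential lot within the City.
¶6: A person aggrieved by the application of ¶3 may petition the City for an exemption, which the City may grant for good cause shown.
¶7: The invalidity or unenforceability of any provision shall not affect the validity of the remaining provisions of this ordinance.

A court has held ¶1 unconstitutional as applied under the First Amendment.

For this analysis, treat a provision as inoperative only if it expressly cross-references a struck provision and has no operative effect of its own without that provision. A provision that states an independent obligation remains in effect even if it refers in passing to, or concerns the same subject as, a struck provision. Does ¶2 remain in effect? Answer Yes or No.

¶1 is struck. ¶2 operates only by reference to ¶1, so it falls with ¶1. Although ¶5 refers to ¶2, its operative terms do not depend on ¶2, so it remains in effect. ¶7 is a severability clause and preserves every provision that can still be given independent effect. The provisions still in force are ¶3, ¶4, ¶5, ¶6, and ¶7. ¶2 is among the inoperative provisions, so the answer is no.

No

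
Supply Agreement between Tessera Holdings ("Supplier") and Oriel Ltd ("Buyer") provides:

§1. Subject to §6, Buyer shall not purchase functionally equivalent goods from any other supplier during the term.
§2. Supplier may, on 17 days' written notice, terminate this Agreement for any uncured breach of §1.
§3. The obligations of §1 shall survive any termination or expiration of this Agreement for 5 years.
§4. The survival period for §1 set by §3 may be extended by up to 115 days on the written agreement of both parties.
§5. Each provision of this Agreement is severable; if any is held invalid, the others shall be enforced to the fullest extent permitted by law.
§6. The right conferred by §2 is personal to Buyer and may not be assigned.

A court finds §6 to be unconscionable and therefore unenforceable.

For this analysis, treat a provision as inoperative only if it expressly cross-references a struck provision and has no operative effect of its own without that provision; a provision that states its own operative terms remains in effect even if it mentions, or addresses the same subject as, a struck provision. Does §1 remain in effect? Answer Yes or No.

Yes

§6 is struck. Although §1 refers to §6, its operative terms do not depend on §6, so it remains in effect. Nothing else in the Agreement is defined by reference to §6. §5 is a severability clause and preserves every provision that can still be given independent effect. That leaves §1, §2, §3, §4, and §5 in effect. §1 is among the surviving provisions, so the answer is yes.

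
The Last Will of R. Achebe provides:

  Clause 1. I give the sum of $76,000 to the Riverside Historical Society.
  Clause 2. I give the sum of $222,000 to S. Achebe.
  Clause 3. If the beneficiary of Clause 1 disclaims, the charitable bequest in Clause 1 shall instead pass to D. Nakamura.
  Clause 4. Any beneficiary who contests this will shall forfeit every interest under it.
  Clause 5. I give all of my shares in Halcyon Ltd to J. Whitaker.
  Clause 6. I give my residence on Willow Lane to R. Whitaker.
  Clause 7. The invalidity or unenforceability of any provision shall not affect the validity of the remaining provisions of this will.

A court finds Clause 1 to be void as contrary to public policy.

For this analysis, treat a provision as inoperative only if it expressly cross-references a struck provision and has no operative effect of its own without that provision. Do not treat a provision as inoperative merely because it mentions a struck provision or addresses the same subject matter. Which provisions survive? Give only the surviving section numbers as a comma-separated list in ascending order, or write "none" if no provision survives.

2, 4, 5, 6, 7

Clause 1 is struck. Clause 3 merely fixes the alternative disposition for Clause 1; with Clause 1 gone it has nothing to operate on and falls away. Clause 7 is a severability clause and preserves every provision that can still be given independent effect. That leaves Clause 2, Clause 4, Clause 5, Clause 6, and Clause 7 in effect.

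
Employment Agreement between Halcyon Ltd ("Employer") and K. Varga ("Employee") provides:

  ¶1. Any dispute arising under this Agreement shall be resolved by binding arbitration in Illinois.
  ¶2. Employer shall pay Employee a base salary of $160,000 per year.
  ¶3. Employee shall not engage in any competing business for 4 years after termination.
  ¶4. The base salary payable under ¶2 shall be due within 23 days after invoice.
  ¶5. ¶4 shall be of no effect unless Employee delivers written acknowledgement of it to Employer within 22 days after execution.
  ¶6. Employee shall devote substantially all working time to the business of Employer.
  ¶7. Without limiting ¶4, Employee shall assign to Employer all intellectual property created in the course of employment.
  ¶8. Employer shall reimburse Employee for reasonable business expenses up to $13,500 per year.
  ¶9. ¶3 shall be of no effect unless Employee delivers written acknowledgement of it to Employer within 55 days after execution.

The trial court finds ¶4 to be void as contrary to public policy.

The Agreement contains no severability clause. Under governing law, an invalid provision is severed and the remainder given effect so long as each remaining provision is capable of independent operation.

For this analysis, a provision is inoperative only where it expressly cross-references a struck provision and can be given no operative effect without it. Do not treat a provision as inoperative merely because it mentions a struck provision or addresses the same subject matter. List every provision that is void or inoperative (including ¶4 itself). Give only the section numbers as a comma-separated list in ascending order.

4, 5

¶4 is struck. The only function of ¶5 is the acknowledgement condition for ¶4, so it cannot stand once ¶4 is removed. ¶7 mentions ¶4 but its own obligation stands independently of ¶4, so ¶7 is not affected. With no severability clause, the stated default rule severs what cannot stand and enforces each remaining provision that can operate on its own. The provisions still in force are ¶1, ¶2, ¶3, ¶6, ¶7, ¶8, and ¶9.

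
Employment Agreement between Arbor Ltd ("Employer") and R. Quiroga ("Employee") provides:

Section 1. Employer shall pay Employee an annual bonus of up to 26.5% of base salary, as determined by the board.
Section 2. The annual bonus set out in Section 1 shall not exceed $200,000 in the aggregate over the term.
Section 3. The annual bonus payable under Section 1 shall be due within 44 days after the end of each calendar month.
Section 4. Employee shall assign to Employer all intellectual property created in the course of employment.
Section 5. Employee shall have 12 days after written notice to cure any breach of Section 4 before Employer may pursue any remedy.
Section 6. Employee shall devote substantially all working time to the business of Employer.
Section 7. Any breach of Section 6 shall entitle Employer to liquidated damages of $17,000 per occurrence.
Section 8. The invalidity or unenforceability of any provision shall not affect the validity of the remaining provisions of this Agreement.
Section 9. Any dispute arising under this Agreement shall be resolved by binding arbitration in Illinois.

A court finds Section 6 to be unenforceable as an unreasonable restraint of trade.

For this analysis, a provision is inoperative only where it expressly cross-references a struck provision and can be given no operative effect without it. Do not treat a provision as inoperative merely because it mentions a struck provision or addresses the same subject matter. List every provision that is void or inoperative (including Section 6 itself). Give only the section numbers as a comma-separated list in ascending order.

Section 6 is struck. Section 7 does nothing except set the liquidated-damages amount by reference to Section 6; with Section 6 gone it has no independent effect and is inoperative. Under the severability clause in Section 8, the remaining provisions continue in force. Section 1, Section 2, Section 3, Section 4, Section 5, Section 8, and Section 9 remain in effect.

6, 7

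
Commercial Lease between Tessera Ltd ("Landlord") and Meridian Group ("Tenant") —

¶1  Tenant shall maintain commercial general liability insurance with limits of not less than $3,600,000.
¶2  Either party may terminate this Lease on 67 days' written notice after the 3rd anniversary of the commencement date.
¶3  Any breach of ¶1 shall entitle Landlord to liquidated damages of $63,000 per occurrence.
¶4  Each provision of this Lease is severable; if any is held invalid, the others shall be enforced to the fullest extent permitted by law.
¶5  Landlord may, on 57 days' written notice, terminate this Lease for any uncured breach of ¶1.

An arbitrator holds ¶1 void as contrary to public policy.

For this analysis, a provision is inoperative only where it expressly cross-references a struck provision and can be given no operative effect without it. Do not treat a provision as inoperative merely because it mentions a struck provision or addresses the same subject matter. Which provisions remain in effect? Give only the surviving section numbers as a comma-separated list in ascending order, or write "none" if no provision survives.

¶1 is struck. ¶3 does nothing except set the liquidated-damages amount by reference to ¶1; with ¶1 gone it has no independent effect and is inoperative. ¶5 has no operative effect of its own apart from ¶1 and is therefore inoperative. Under the severability clause in ¶4, the remaining provisions continue in force. The provisions still in force are ¶2 and ¶4.

2, 4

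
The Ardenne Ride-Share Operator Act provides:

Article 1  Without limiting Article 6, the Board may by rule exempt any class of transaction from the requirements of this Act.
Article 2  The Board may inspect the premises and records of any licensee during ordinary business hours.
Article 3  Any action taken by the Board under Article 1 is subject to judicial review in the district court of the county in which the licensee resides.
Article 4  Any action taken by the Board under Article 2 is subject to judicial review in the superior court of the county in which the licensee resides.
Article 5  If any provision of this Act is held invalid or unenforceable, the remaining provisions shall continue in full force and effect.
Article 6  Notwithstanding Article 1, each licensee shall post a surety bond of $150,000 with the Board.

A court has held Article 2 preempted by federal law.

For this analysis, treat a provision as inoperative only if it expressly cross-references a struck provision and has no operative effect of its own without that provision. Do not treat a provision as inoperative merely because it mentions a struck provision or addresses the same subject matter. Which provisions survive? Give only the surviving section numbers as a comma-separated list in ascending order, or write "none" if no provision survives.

1, 3, 5, 6

Article 2 is struck. Article 4 merely fixes the judicial-review right for Article 2; with Article 2 gone it has nothing to operate on and falls away. Under the severability clause in Article 5, the remaining provisions continue in force. That leaves Article 1, Article 3, Article 5, and Article 6 in effect.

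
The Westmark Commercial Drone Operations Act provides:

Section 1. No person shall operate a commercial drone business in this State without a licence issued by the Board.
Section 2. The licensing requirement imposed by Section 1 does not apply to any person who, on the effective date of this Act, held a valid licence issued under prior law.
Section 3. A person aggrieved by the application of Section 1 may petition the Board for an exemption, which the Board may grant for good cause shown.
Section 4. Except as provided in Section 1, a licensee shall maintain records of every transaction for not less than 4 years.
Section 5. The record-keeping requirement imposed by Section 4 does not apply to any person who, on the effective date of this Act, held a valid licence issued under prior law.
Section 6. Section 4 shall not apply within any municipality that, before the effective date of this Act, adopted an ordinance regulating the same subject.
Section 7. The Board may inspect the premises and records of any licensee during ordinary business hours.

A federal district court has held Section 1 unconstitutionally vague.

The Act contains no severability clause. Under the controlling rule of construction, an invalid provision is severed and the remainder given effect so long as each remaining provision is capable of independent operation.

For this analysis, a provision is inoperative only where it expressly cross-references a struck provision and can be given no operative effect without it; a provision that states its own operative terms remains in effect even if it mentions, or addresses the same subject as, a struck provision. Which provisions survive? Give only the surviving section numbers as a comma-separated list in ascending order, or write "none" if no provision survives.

4, 5, 6, 7

Section 1 is struck. Section 2 operates only by reference to Section 1, so it falls with Section 1. Section 3 operates only by reference to Section 1, so it falls with Section 1. Section 4 mentions Section 1 but its own obligation stands independently of Section 1, so Section 4 is not affected. Under the stated default rule, only provisions that cannot operate independently fall away; the rest are enforced. Section 4, Section 5, Section 6, and Section 7 remain in effect.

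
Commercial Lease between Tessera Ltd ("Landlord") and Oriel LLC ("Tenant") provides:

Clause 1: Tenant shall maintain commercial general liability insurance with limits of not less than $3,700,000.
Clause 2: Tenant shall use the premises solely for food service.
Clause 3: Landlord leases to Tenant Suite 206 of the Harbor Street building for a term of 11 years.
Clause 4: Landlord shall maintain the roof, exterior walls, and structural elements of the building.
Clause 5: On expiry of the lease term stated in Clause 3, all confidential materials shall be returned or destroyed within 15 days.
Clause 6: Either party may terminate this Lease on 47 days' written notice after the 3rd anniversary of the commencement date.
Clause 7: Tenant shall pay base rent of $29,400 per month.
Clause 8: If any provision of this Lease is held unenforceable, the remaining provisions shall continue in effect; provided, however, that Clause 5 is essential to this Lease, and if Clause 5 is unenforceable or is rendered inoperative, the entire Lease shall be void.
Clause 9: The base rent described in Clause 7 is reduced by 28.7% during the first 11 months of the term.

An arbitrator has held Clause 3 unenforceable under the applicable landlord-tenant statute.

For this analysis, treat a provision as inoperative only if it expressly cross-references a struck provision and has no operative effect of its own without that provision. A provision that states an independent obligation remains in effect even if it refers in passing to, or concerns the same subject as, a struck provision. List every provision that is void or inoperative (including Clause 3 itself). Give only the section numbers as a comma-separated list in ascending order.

Clause 3 is struck. Clause 5 operates only by reference to Clause 3, so it falls with Clause 3. Clause 8 makes Clause 5 an essential term, and Clause 5 has been rendered inoperative by the cascade; under Clause 8, the entire Lease is therefore void. No provision of the Lease survives.

1, 2, 3, 4, 5, 6, 7, 8, 9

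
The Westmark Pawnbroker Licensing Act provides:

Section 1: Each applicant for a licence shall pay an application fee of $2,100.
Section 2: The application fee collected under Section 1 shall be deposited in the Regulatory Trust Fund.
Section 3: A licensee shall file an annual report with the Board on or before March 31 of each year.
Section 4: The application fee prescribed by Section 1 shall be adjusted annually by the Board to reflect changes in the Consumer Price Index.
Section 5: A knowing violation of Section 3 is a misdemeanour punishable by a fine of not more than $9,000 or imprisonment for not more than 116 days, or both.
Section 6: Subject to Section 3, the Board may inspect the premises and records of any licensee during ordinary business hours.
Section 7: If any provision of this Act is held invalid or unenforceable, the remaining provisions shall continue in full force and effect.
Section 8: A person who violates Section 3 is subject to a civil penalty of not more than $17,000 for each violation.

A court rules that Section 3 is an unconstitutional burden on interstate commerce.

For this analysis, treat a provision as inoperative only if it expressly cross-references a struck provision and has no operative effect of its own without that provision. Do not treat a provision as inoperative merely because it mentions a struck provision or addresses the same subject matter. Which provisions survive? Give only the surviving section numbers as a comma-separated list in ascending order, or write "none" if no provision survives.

1, 2, 4, 6, 7

Section 3 is struck. Section 5 operates only by reference to Section 3, so it falls with Section 3. Section 8 has no operative effect of its own apart from Section 3 and is therefore inoperative. Although Section 6 refers to Section 3, its operative terms do not depend on Section 3, so it remains in effect. Under the severability clause in Section 7, the remaining provisions continue in force. The provisions still in force are Section 1, Section 2, Section 4, Section 6, and Section 7.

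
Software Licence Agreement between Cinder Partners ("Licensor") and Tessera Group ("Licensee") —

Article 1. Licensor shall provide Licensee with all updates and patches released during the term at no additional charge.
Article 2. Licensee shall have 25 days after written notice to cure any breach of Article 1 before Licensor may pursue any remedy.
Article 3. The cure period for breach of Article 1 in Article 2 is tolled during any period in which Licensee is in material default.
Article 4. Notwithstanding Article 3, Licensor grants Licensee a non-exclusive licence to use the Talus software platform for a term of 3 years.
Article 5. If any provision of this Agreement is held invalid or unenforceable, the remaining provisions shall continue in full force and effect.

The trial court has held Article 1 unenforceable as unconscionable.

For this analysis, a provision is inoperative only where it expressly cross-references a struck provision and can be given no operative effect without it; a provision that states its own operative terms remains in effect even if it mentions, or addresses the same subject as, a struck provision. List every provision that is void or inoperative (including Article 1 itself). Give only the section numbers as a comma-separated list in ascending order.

1, 2, 3

Article 1 is struck. Article 2 merely fixes the cure period for breach of Article 1; with Article 1 gone it has nothing to operate on and falls away. The whole of Article 3 is the tolling of the cure period for breach of Article 1, defined by reference to Article 2, so Article 3 cannot stand once Article 2 is removed. Although Article 4 refers to Article 3, its operative terms do not depend on Article 3, so it remains in effect. Under the severability clause in Article 5, the remaining provisions continue in force. Article 4 and Article 5 remain in effect.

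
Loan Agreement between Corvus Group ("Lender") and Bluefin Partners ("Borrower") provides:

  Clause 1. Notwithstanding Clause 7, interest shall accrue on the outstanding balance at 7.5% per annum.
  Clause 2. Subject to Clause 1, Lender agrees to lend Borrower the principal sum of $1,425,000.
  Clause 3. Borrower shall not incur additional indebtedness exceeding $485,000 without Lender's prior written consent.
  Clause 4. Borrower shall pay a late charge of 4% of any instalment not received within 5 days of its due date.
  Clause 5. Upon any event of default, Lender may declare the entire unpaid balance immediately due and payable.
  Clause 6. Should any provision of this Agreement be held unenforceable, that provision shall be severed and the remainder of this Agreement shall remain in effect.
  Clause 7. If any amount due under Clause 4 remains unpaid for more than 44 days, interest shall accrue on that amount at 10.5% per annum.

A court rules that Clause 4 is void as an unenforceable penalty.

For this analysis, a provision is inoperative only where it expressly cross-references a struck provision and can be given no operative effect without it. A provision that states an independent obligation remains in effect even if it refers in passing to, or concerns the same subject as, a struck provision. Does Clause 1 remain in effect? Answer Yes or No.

Yes

Clause 4 is struck. Clause 7 does nothing except set the default interest on the late charge by reference to Clause 4; with Clause 4 gone it has no independent effect and is inoperative. Clause 1 mentions Clause 7 but its own obligation stands independently of Clause 7, so Clause 1 is not affected. Clause 6 is a severability clause and preserves every provision that can still be given independent effect. That leaves Clause 1, Clause 2, Clause 3, Clause 5, and Clause 6 in effect. Clause 1 is among the surviving provisions, so the answer is yes.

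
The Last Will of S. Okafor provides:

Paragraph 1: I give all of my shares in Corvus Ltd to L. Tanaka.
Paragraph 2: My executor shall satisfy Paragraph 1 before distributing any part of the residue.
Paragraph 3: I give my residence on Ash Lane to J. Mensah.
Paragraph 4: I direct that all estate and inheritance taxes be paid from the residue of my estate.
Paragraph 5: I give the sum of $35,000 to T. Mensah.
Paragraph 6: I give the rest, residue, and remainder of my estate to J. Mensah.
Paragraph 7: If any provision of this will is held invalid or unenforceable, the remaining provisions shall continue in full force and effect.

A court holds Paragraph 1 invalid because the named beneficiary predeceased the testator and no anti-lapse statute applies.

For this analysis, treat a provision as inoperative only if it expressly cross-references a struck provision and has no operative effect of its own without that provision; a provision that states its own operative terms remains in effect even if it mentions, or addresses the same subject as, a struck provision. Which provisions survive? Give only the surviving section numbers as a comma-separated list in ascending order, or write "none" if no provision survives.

Paragraph 1 is struck. Paragraph 2 merely fixes the priority direction for Paragraph 1; with Paragraph 1 gone it has nothing to operate on and falls away. Paragraph 7 is a severability clause and preserves every provision that can still be given independent effect. Paragraph 3, Paragraph 4, Paragraph 5, Paragraph 6, and Paragraph 7 remain in effect.

3, 4, 5, 6, 7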